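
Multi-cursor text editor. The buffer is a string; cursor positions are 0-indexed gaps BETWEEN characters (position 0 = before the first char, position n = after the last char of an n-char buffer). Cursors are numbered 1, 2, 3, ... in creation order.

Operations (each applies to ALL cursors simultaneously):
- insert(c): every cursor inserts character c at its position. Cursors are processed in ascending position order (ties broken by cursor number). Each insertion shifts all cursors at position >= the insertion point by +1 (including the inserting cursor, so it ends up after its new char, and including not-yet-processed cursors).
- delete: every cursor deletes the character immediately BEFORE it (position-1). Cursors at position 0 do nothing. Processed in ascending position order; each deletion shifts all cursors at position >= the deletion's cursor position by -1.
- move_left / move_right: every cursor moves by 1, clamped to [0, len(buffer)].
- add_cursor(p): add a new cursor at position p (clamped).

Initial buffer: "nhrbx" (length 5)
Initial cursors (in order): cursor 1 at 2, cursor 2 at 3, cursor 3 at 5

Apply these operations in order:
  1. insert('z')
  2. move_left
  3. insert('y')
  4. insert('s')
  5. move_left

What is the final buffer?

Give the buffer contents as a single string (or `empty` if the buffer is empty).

After op 1 (insert('z')): buffer="nhzrzbxz" (len 8), cursors c1@3 c2@5 c3@8, authorship ..1.2..3
After op 2 (move_left): buffer="nhzrzbxz" (len 8), cursors c1@2 c2@4 c3@7, authorship ..1.2..3
After op 3 (insert('y')): buffer="nhyzryzbxyz" (len 11), cursors c1@3 c2@6 c3@10, authorship ..11.22..33
After op 4 (insert('s')): buffer="nhyszryszbxysz" (len 14), cursors c1@4 c2@8 c3@13, authorship ..111.222..333
After op 5 (move_left): buffer="nhyszryszbxysz" (len 14), cursors c1@3 c2@7 c3@12, authorship ..111.222..333

Answer: nhyszryszbxysz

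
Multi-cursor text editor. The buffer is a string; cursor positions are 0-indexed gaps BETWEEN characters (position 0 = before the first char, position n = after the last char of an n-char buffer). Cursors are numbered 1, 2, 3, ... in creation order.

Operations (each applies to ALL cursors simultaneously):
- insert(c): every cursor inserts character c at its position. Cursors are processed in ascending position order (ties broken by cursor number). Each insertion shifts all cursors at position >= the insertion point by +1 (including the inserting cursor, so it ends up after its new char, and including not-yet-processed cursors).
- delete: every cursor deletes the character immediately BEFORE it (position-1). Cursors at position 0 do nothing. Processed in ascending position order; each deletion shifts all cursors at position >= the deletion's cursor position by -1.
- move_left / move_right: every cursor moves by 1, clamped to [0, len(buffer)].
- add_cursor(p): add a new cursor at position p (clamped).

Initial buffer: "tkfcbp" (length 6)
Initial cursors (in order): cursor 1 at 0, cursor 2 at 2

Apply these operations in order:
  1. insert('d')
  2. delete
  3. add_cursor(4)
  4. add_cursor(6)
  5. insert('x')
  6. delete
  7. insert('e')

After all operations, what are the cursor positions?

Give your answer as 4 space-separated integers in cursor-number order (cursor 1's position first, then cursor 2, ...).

Answer: 1 4 7 10

Derivation:
After op 1 (insert('d')): buffer="dtkdfcbp" (len 8), cursors c1@1 c2@4, authorship 1..2....
After op 2 (delete): buffer="tkfcbp" (len 6), cursors c1@0 c2@2, authorship ......
After op 3 (add_cursor(4)): buffer="tkfcbp" (len 6), cursors c1@0 c2@2 c3@4, authorship ......
After op 4 (add_cursor(6)): buffer="tkfcbp" (len 6), cursors c1@0 c2@2 c3@4 c4@6, authorship ......
After op 5 (insert('x')): buffer="xtkxfcxbpx" (len 10), cursors c1@1 c2@4 c3@7 c4@10, authorship 1..2..3..4
After op 6 (delete): buffer="tkfcbp" (len 6), cursors c1@0 c2@2 c3@4 c4@6, authorship ......
After op 7 (insert('e')): buffer="etkefcebpe" (len 10), cursors c1@1 c2@4 c3@7 c4@10, authorship 1..2..3..4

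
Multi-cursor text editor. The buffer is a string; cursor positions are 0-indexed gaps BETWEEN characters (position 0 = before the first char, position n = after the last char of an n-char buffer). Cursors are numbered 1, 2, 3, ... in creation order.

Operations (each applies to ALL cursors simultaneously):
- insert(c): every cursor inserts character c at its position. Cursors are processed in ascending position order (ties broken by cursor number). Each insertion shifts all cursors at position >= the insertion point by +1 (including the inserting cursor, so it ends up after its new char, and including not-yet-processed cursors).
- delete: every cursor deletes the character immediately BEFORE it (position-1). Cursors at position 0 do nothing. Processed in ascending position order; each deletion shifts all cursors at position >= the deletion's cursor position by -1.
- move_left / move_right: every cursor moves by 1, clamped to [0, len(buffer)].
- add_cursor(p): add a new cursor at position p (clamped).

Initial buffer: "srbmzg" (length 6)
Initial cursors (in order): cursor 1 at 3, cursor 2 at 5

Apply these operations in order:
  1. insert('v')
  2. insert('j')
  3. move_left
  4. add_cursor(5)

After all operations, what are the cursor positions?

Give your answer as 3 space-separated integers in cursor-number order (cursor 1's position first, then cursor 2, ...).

After op 1 (insert('v')): buffer="srbvmzvg" (len 8), cursors c1@4 c2@7, authorship ...1..2.
After op 2 (insert('j')): buffer="srbvjmzvjg" (len 10), cursors c1@5 c2@9, authorship ...11..22.
After op 3 (move_left): buffer="srbvjmzvjg" (len 10), cursors c1@4 c2@8, authorship ...11..22.
After op 4 (add_cursor(5)): buffer="srbvjmzvjg" (len 10), cursors c1@4 c3@5 c2@8, authorship ...11..22.

Answer: 4 8 5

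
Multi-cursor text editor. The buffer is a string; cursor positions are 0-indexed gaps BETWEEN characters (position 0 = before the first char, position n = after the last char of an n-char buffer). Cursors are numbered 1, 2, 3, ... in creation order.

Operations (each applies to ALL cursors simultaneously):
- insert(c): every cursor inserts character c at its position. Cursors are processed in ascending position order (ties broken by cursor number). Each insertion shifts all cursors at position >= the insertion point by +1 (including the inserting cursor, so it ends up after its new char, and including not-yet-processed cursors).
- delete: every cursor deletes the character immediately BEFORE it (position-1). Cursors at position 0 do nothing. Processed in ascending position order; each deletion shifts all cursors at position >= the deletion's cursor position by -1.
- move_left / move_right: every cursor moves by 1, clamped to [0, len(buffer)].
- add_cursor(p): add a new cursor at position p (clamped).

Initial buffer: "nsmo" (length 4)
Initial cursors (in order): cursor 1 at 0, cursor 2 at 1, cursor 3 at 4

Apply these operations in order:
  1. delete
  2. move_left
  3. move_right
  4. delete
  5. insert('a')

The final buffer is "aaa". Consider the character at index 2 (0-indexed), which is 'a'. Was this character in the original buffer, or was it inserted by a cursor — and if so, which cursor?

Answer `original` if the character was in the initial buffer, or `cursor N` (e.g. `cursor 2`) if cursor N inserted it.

After op 1 (delete): buffer="sm" (len 2), cursors c1@0 c2@0 c3@2, authorship ..
After op 2 (move_left): buffer="sm" (len 2), cursors c1@0 c2@0 c3@1, authorship ..
After op 3 (move_right): buffer="sm" (len 2), cursors c1@1 c2@1 c3@2, authorship ..
After op 4 (delete): buffer="" (len 0), cursors c1@0 c2@0 c3@0, authorship 
After op 5 (insert('a')): buffer="aaa" (len 3), cursors c1@3 c2@3 c3@3, authorship 123
Authorship (.=original, N=cursor N): 1 2 3
Index 2: author = 3

Answer: cursor 3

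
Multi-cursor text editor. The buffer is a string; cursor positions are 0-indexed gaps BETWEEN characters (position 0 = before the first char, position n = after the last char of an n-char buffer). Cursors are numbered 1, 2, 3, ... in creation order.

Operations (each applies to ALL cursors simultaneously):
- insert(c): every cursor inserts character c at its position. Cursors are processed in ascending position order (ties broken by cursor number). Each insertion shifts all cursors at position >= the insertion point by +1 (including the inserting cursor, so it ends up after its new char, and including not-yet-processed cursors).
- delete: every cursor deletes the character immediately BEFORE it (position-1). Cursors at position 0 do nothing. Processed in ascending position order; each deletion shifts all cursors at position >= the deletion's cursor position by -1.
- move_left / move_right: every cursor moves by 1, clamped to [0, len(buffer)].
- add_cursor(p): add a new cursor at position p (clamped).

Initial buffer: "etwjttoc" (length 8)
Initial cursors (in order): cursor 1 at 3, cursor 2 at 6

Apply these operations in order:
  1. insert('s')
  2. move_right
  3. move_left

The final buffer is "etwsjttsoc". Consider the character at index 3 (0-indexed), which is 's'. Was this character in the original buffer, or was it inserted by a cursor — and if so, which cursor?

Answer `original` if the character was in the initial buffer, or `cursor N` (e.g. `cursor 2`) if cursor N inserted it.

Answer: cursor 1

Derivation:
After op 1 (insert('s')): buffer="etwsjttsoc" (len 10), cursors c1@4 c2@8, authorship ...1...2..
After op 2 (move_right): buffer="etwsjttsoc" (len 10), cursors c1@5 c2@9, authorship ...1...2..
After op 3 (move_left): buffer="etwsjttsoc" (len 10), cursors c1@4 c2@8, authorship ...1...2..
Authorship (.=original, N=cursor N): . . . 1 . . . 2 . .
Index 3: author = 1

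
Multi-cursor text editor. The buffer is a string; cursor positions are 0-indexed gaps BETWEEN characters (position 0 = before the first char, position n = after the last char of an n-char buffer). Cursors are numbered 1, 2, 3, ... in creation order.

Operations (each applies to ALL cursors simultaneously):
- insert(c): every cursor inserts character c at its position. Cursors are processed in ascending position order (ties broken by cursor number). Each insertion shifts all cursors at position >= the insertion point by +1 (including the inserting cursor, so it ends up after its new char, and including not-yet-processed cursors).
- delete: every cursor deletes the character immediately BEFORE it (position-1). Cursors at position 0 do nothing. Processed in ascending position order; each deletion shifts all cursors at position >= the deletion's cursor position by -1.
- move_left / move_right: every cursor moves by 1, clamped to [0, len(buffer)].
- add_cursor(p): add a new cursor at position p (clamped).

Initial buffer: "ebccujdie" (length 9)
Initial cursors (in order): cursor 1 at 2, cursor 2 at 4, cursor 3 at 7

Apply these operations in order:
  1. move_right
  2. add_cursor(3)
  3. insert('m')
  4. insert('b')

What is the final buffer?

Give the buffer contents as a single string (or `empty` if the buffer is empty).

Answer: ebcmmbbcumbjdimbe

Derivation:
After op 1 (move_right): buffer="ebccujdie" (len 9), cursors c1@3 c2@5 c3@8, authorship .........
After op 2 (add_cursor(3)): buffer="ebccujdie" (len 9), cursors c1@3 c4@3 c2@5 c3@8, authorship .........
After op 3 (insert('m')): buffer="ebcmmcumjdime" (len 13), cursors c1@5 c4@5 c2@8 c3@12, authorship ...14..2...3.
After op 4 (insert('b')): buffer="ebcmmbbcumbjdimbe" (len 17), cursors c1@7 c4@7 c2@11 c3@16, authorship ...1414..22...33.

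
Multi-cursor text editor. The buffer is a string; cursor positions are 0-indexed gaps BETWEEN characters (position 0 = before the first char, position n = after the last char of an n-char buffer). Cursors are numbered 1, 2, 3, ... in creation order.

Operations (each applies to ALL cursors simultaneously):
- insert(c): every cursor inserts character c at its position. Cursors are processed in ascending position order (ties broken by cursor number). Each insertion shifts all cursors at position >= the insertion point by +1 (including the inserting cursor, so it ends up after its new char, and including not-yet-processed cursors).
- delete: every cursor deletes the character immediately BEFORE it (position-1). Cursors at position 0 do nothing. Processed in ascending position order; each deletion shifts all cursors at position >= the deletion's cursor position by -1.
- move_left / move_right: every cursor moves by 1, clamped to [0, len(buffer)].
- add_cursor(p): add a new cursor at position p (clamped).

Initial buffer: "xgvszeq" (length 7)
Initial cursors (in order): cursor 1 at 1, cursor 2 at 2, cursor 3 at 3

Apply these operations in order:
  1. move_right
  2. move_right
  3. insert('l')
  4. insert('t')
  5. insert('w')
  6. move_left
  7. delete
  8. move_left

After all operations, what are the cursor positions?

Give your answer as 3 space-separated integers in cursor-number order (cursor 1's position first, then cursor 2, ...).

Answer: 3 6 9

Derivation:
After op 1 (move_right): buffer="xgvszeq" (len 7), cursors c1@2 c2@3 c3@4, authorship .......
After op 2 (move_right): buffer="xgvszeq" (len 7), cursors c1@3 c2@4 c3@5, authorship .......
After op 3 (insert('l')): buffer="xgvlslzleq" (len 10), cursors c1@4 c2@6 c3@8, authorship ...1.2.3..
After op 4 (insert('t')): buffer="xgvltsltzlteq" (len 13), cursors c1@5 c2@8 c3@11, authorship ...11.22.33..
After op 5 (insert('w')): buffer="xgvltwsltwzltweq" (len 16), cursors c1@6 c2@10 c3@14, authorship ...111.222.333..
After op 6 (move_left): buffer="xgvltwsltwzltweq" (len 16), cursors c1@5 c2@9 c3@13, authorship ...111.222.333..
After op 7 (delete): buffer="xgvlwslwzlweq" (len 13), cursors c1@4 c2@7 c3@10, authorship ...11.22.33..
After op 8 (move_left): buffer="xgvlwslwzlweq" (len 13), cursors c1@3 c2@6 c3@9, authorship ...11.22.33..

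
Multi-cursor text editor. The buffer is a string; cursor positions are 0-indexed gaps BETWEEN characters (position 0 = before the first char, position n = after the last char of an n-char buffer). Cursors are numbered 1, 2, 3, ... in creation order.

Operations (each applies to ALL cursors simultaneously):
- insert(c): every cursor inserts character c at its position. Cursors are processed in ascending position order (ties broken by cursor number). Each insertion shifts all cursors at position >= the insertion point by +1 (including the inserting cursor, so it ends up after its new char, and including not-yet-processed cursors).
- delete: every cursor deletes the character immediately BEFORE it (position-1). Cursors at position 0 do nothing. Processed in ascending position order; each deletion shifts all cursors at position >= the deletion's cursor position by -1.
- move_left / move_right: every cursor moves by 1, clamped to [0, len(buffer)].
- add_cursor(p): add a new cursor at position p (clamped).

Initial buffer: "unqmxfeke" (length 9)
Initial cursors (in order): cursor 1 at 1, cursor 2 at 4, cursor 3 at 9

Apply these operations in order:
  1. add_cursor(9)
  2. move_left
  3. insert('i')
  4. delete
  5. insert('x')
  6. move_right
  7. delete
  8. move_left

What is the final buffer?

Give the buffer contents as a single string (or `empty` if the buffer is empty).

After op 1 (add_cursor(9)): buffer="unqmxfeke" (len 9), cursors c1@1 c2@4 c3@9 c4@9, authorship .........
After op 2 (move_left): buffer="unqmxfeke" (len 9), cursors c1@0 c2@3 c3@8 c4@8, authorship .........
After op 3 (insert('i')): buffer="iunqimxfekiie" (len 13), cursors c1@1 c2@5 c3@12 c4@12, authorship 1...2.....34.
After op 4 (delete): buffer="unqmxfeke" (len 9), cursors c1@0 c2@3 c3@8 c4@8, authorship .........
After op 5 (insert('x')): buffer="xunqxmxfekxxe" (len 13), cursors c1@1 c2@5 c3@12 c4@12, authorship 1...2.....34.
After op 6 (move_right): buffer="xunqxmxfekxxe" (len 13), cursors c1@2 c2@6 c3@13 c4@13, authorship 1...2.....34.
After op 7 (delete): buffer="xnqxxfekx" (len 9), cursors c1@1 c2@4 c3@9 c4@9, authorship 1..2....3
After op 8 (move_left): buffer="xnqxxfekx" (len 9), cursors c1@0 c2@3 c3@8 c4@8, authorship 1..2....3

Answer: xnqxxfekx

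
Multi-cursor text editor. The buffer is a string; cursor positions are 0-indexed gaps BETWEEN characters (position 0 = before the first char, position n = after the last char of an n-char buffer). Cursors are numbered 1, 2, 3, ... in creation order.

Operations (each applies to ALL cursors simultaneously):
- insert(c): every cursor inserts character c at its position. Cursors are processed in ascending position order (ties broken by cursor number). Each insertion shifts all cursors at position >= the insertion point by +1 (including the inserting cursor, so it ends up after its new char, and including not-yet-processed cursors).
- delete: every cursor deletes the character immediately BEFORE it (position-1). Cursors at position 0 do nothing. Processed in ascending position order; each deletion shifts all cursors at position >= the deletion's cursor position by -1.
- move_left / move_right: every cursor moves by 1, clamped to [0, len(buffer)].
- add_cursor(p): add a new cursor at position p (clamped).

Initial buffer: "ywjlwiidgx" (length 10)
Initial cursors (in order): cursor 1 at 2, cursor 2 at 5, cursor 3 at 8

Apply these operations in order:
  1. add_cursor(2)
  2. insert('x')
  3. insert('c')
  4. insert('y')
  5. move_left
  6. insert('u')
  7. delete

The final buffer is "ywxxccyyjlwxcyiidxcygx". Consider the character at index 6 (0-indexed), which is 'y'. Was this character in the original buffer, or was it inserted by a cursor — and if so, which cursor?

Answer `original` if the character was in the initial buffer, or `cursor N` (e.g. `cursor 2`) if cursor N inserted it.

After op 1 (add_cursor(2)): buffer="ywjlwiidgx" (len 10), cursors c1@2 c4@2 c2@5 c3@8, authorship ..........
After op 2 (insert('x')): buffer="ywxxjlwxiidxgx" (len 14), cursors c1@4 c4@4 c2@8 c3@12, authorship ..14...2...3..
After op 3 (insert('c')): buffer="ywxxccjlwxciidxcgx" (len 18), cursors c1@6 c4@6 c2@11 c3@16, authorship ..1414...22...33..
After op 4 (insert('y')): buffer="ywxxccyyjlwxcyiidxcygx" (len 22), cursors c1@8 c4@8 c2@14 c3@20, authorship ..141414...222...333..
After op 5 (move_left): buffer="ywxxccyyjlwxcyiidxcygx" (len 22), cursors c1@7 c4@7 c2@13 c3@19, authorship ..141414...222...333..
After op 6 (insert('u')): buffer="ywxxccyuuyjlwxcuyiidxcuygx" (len 26), cursors c1@9 c4@9 c2@16 c3@23, authorship ..14141144...2222...3333..
After op 7 (delete): buffer="ywxxccyyjlwxcyiidxcygx" (len 22), cursors c1@7 c4@7 c2@13 c3@19, authorship ..141414...222...333..
Authorship (.=original, N=cursor N): . . 1 4 1 4 1 4 . . . 2 2 2 . . . 3 3 3 . .
Index 6: author = 1

Answer: cursor 1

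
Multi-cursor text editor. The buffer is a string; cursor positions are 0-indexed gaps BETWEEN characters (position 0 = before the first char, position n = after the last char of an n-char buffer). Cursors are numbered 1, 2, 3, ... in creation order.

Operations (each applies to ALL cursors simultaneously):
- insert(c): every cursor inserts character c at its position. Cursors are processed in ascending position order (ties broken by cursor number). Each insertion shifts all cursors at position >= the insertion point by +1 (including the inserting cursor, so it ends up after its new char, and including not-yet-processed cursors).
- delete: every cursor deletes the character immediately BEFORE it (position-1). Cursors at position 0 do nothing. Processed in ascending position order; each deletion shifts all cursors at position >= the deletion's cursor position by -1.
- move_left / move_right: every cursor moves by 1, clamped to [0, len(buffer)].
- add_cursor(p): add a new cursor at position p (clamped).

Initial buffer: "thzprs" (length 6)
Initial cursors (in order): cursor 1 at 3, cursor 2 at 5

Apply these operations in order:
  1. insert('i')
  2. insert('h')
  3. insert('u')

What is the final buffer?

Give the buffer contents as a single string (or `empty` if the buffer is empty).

Answer: thzihuprihus

Derivation:
After op 1 (insert('i')): buffer="thzipris" (len 8), cursors c1@4 c2@7, authorship ...1..2.
After op 2 (insert('h')): buffer="thzihprihs" (len 10), cursors c1@5 c2@9, authorship ...11..22.
After op 3 (insert('u')): buffer="thzihuprihus" (len 12), cursors c1@6 c2@11, authorship ...111..222.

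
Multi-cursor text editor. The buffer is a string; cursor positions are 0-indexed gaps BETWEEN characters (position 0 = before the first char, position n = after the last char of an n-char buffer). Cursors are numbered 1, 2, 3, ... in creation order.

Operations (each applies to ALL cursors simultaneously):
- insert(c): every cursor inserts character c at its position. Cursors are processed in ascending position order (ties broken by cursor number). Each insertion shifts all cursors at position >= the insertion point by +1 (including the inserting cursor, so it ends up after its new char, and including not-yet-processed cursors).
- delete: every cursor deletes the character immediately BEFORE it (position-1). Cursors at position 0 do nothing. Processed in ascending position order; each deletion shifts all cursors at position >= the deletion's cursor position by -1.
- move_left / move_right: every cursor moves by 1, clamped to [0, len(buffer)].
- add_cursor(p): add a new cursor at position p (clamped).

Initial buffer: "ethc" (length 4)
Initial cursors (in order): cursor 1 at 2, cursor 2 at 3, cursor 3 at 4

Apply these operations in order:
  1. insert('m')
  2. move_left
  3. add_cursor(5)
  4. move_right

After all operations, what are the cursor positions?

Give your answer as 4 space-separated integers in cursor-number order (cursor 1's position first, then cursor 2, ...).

After op 1 (insert('m')): buffer="etmhmcm" (len 7), cursors c1@3 c2@5 c3@7, authorship ..1.2.3
After op 2 (move_left): buffer="etmhmcm" (len 7), cursors c1@2 c2@4 c3@6, authorship ..1.2.3
After op 3 (add_cursor(5)): buffer="etmhmcm" (len 7), cursors c1@2 c2@4 c4@5 c3@6, authorship ..1.2.3
After op 4 (move_right): buffer="etmhmcm" (len 7), cursors c1@3 c2@5 c4@6 c3@7, authorship ..1.2.3

Answer: 3 5 7 6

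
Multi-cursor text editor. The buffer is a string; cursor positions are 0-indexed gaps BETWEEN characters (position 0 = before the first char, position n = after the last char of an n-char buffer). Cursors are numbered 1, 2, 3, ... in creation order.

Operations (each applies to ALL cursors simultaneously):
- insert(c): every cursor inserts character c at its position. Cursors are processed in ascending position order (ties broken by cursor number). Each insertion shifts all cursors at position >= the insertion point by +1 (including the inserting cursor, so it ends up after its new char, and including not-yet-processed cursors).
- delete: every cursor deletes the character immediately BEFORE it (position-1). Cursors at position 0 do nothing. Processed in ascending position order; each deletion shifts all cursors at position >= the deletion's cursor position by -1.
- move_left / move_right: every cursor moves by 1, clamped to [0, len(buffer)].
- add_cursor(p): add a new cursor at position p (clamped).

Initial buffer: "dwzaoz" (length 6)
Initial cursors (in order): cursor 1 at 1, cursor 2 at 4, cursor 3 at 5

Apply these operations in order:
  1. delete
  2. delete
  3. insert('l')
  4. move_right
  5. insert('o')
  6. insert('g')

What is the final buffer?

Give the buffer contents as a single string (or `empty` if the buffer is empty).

Answer: lllzoooggg

Derivation:
After op 1 (delete): buffer="wzz" (len 3), cursors c1@0 c2@2 c3@2, authorship ...
After op 2 (delete): buffer="z" (len 1), cursors c1@0 c2@0 c3@0, authorship .
After op 3 (insert('l')): buffer="lllz" (len 4), cursors c1@3 c2@3 c3@3, authorship 123.
After op 4 (move_right): buffer="lllz" (len 4), cursors c1@4 c2@4 c3@4, authorship 123.
After op 5 (insert('o')): buffer="lllzooo" (len 7), cursors c1@7 c2@7 c3@7, authorship 123.123
After op 6 (insert('g')): buffer="lllzoooggg" (len 10), cursors c1@10 c2@10 c3@10, authorship 123.123123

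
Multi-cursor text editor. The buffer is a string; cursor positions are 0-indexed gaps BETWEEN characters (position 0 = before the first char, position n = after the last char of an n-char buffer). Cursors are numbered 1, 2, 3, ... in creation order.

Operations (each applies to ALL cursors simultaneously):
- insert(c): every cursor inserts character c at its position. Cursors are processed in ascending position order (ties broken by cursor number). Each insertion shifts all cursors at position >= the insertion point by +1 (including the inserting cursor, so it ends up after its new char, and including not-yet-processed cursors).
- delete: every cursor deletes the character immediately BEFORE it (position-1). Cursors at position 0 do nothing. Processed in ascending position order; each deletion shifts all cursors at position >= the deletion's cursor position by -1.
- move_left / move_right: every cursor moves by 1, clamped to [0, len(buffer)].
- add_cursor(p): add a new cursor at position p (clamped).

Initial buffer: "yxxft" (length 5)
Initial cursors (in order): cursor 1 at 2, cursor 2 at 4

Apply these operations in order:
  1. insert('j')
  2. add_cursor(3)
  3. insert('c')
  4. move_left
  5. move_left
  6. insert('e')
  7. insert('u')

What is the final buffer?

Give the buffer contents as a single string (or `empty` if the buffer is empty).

Answer: yxjeeuuccxfeujct

Derivation:
After op 1 (insert('j')): buffer="yxjxfjt" (len 7), cursors c1@3 c2@6, authorship ..1..2.
After op 2 (add_cursor(3)): buffer="yxjxfjt" (len 7), cursors c1@3 c3@3 c2@6, authorship ..1..2.
After op 3 (insert('c')): buffer="yxjccxfjct" (len 10), cursors c1@5 c3@5 c2@9, authorship ..113..22.
After op 4 (move_left): buffer="yxjccxfjct" (len 10), cursors c1@4 c3@4 c2@8, authorship ..113..22.
After op 5 (move_left): buffer="yxjccxfjct" (len 10), cursors c1@3 c3@3 c2@7, authorship ..113..22.
After op 6 (insert('e')): buffer="yxjeeccxfejct" (len 13), cursors c1@5 c3@5 c2@10, authorship ..11313..222.
After op 7 (insert('u')): buffer="yxjeeuuccxfeujct" (len 16), cursors c1@7 c3@7 c2@13, authorship ..1131313..2222.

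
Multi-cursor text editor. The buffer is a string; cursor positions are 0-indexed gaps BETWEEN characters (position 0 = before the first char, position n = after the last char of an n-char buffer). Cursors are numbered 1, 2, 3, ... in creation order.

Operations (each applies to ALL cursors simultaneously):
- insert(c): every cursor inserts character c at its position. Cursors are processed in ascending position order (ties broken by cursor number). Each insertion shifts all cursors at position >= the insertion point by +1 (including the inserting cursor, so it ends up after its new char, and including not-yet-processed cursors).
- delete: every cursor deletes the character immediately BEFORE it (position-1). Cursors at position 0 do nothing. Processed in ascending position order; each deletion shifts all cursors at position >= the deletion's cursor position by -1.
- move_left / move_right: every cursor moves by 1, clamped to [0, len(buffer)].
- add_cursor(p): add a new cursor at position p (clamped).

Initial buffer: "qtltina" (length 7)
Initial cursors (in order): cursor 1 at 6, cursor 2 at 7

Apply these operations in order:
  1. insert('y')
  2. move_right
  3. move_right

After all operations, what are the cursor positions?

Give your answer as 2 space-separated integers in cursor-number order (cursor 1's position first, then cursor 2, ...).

After op 1 (insert('y')): buffer="qtltinyay" (len 9), cursors c1@7 c2@9, authorship ......1.2
After op 2 (move_right): buffer="qtltinyay" (len 9), cursors c1@8 c2@9, authorship ......1.2
After op 3 (move_right): buffer="qtltinyay" (len 9), cursors c1@9 c2@9, authorship ......1.2

Answer: 9 9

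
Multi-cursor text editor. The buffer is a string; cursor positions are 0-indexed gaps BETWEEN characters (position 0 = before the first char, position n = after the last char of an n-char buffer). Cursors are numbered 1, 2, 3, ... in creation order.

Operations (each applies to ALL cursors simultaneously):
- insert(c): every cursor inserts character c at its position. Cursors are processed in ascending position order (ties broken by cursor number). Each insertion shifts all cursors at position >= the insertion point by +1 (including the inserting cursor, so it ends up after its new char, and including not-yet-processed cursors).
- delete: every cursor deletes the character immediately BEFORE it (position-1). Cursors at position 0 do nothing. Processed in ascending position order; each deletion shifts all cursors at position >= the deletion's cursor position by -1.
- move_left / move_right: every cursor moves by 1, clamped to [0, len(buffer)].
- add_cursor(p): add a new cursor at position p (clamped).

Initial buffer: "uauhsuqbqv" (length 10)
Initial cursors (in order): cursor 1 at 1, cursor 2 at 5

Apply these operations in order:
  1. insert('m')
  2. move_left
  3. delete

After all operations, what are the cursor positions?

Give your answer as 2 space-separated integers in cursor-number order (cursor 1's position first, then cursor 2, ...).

Answer: 0 4

Derivation:
After op 1 (insert('m')): buffer="umauhsmuqbqv" (len 12), cursors c1@2 c2@7, authorship .1....2.....
After op 2 (move_left): buffer="umauhsmuqbqv" (len 12), cursors c1@1 c2@6, authorship .1....2.....
After op 3 (delete): buffer="mauhmuqbqv" (len 10), cursors c1@0 c2@4, authorship 1...2.....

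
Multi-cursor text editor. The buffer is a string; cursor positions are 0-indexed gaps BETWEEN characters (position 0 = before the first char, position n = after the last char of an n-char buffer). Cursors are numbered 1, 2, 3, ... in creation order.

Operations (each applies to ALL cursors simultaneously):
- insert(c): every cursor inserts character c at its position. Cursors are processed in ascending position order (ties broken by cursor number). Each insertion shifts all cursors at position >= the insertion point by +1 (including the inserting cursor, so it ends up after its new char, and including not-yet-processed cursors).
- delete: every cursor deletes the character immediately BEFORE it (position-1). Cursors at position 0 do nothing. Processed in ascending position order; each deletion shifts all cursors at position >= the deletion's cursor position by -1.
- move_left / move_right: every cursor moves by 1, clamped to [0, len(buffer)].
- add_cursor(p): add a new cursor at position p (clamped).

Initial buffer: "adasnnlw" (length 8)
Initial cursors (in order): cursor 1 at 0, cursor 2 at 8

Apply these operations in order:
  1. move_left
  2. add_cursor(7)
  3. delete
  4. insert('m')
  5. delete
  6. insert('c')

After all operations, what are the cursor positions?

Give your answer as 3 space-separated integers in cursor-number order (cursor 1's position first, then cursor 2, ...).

After op 1 (move_left): buffer="adasnnlw" (len 8), cursors c1@0 c2@7, authorship ........
After op 2 (add_cursor(7)): buffer="adasnnlw" (len 8), cursors c1@0 c2@7 c3@7, authorship ........
After op 3 (delete): buffer="adasnw" (len 6), cursors c1@0 c2@5 c3@5, authorship ......
After op 4 (insert('m')): buffer="madasnmmw" (len 9), cursors c1@1 c2@8 c3@8, authorship 1.....23.
After op 5 (delete): buffer="adasnw" (len 6), cursors c1@0 c2@5 c3@5, authorship ......
After op 6 (insert('c')): buffer="cadasnccw" (len 9), cursors c1@1 c2@8 c3@8, authorship 1.....23.

Answer: 1 8 8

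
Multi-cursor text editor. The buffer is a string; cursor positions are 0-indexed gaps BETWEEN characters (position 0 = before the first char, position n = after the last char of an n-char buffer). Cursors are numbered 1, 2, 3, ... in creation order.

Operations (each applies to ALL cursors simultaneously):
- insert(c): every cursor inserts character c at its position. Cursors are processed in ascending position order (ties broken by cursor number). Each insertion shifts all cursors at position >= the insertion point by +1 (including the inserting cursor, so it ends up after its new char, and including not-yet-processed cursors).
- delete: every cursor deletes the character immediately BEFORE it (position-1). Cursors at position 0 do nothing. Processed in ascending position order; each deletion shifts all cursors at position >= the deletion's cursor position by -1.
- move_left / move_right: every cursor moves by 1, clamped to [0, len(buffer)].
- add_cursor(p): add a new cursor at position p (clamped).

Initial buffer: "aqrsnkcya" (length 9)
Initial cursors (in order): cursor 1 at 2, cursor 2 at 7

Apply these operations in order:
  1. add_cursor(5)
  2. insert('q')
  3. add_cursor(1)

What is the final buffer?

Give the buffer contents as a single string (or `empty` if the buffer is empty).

Answer: aqqrsnqkcqya

Derivation:
After op 1 (add_cursor(5)): buffer="aqrsnkcya" (len 9), cursors c1@2 c3@5 c2@7, authorship .........
After op 2 (insert('q')): buffer="aqqrsnqkcqya" (len 12), cursors c1@3 c3@7 c2@10, authorship ..1...3..2..
After op 3 (add_cursor(1)): buffer="aqqrsnqkcqya" (len 12), cursors c4@1 c1@3 c3@7 c2@10, authorship ..1...3..2..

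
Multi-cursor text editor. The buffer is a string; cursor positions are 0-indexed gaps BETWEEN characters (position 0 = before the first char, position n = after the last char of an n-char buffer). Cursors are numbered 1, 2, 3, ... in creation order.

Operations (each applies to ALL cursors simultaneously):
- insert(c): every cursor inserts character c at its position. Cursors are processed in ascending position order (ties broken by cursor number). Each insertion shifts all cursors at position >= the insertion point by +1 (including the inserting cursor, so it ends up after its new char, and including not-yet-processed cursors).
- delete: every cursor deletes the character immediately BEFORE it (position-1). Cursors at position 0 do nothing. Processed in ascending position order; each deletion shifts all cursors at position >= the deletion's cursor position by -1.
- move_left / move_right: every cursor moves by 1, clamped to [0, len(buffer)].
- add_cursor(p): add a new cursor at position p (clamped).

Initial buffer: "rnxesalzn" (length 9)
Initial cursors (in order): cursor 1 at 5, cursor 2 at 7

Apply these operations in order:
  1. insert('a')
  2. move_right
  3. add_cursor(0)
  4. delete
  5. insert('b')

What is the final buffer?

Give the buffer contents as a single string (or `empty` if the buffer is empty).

After op 1 (insert('a')): buffer="rnxesaalazn" (len 11), cursors c1@6 c2@9, authorship .....1..2..
After op 2 (move_right): buffer="rnxesaalazn" (len 11), cursors c1@7 c2@10, authorship .....1..2..
After op 3 (add_cursor(0)): buffer="rnxesaalazn" (len 11), cursors c3@0 c1@7 c2@10, authorship .....1..2..
After op 4 (delete): buffer="rnxesalan" (len 9), cursors c3@0 c1@6 c2@8, authorship .....1.2.
After op 5 (insert('b')): buffer="brnxesablabn" (len 12), cursors c3@1 c1@8 c2@11, authorship 3.....11.22.

Answer: brnxesablabn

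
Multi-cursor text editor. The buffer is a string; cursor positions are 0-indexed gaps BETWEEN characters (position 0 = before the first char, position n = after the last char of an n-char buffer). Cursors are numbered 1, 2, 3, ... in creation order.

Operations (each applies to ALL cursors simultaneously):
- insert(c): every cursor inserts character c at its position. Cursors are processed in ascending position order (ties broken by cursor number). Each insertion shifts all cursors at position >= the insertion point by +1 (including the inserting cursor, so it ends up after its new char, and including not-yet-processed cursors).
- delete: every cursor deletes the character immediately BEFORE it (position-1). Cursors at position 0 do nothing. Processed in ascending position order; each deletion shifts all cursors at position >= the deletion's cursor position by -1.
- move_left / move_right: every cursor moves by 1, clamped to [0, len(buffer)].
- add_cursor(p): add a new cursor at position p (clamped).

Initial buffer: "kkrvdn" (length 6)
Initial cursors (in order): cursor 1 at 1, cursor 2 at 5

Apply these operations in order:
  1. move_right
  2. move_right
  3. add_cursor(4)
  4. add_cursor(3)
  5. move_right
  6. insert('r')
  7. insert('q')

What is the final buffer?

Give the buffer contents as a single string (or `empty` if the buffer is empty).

After op 1 (move_right): buffer="kkrvdn" (len 6), cursors c1@2 c2@6, authorship ......
After op 2 (move_right): buffer="kkrvdn" (len 6), cursors c1@3 c2@6, authorship ......
After op 3 (add_cursor(4)): buffer="kkrvdn" (len 6), cursors c1@3 c3@4 c2@6, authorship ......
After op 4 (add_cursor(3)): buffer="kkrvdn" (len 6), cursors c1@3 c4@3 c3@4 c2@6, authorship ......
After op 5 (move_right): buffer="kkrvdn" (len 6), cursors c1@4 c4@4 c3@5 c2@6, authorship ......
After op 6 (insert('r')): buffer="kkrvrrdrnr" (len 10), cursors c1@6 c4@6 c3@8 c2@10, authorship ....14.3.2
After op 7 (insert('q')): buffer="kkrvrrqqdrqnrq" (len 14), cursors c1@8 c4@8 c3@11 c2@14, authorship ....1414.33.22

Answer: kkrvrrqqdrqnrq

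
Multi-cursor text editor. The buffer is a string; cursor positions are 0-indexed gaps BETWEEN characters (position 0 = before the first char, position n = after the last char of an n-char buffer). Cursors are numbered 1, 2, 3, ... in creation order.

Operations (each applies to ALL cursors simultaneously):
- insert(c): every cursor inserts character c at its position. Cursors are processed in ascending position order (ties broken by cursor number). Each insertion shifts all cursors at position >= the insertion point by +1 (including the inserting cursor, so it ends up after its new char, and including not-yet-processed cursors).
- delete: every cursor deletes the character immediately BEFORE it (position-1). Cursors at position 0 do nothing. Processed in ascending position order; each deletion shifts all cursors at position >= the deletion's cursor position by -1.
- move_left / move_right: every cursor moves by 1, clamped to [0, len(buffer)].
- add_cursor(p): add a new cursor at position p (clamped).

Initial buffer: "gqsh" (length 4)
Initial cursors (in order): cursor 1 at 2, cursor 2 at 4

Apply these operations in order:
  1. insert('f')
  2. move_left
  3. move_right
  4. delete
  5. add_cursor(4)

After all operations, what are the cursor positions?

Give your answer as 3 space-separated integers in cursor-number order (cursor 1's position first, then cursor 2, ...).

After op 1 (insert('f')): buffer="gqfshf" (len 6), cursors c1@3 c2@6, authorship ..1..2
After op 2 (move_left): buffer="gqfshf" (len 6), cursors c1@2 c2@5, authorship ..1..2
After op 3 (move_right): buffer="gqfshf" (len 6), cursors c1@3 c2@6, authorship ..1..2
After op 4 (delete): buffer="gqsh" (len 4), cursors c1@2 c2@4, authorship ....
After op 5 (add_cursor(4)): buffer="gqsh" (len 4), cursors c1@2 c2@4 c3@4, authorship ....

Answer: 2 4 4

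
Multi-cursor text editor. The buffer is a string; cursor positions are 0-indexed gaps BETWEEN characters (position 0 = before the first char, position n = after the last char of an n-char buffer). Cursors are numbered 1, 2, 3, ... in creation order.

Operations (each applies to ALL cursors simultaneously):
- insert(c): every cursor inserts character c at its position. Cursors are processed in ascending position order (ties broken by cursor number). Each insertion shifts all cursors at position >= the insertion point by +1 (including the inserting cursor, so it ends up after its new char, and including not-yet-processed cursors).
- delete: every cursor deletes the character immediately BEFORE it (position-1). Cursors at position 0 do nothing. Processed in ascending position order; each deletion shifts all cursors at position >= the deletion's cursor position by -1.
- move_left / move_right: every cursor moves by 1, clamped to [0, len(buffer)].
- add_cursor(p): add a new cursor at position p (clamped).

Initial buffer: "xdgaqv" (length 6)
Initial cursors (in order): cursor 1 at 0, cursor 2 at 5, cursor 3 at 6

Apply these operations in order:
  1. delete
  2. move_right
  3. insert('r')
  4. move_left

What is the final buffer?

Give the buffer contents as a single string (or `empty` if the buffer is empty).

After op 1 (delete): buffer="xdga" (len 4), cursors c1@0 c2@4 c3@4, authorship ....
After op 2 (move_right): buffer="xdga" (len 4), cursors c1@1 c2@4 c3@4, authorship ....
After op 3 (insert('r')): buffer="xrdgarr" (len 7), cursors c1@2 c2@7 c3@7, authorship .1...23
After op 4 (move_left): buffer="xrdgarr" (len 7), cursors c1@1 c2@6 c3@6, authorship .1...23

Answer: xrdgarr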